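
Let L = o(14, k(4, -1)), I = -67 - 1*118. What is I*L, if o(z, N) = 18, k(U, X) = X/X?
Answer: -3330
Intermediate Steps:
k(U, X) = 1
I = -185 (I = -67 - 118 = -185)
L = 18
I*L = -185*18 = -3330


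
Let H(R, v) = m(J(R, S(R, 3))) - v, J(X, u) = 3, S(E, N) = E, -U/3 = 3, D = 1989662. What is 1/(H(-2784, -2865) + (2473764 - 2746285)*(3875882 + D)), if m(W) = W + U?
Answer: -1/1598483913565 ≈ -6.2559e-13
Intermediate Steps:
U = -9 (U = -3*3 = -9)
m(W) = -9 + W (m(W) = W - 9 = -9 + W)
H(R, v) = -6 - v (H(R, v) = (-9 + 3) - v = -6 - v)
1/(H(-2784, -2865) + (2473764 - 2746285)*(3875882 + D)) = 1/((-6 - 1*(-2865)) + (2473764 - 2746285)*(3875882 + 1989662)) = 1/((-6 + 2865) - 272521*5865544) = 1/(2859 - 1598483916424) = 1/(-1598483913565) = -1/1598483913565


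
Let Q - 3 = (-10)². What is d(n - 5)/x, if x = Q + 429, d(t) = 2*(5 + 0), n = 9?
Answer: 5/266 ≈ 0.018797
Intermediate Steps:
Q = 103 (Q = 3 + (-10)² = 3 + 100 = 103)
d(t) = 10 (d(t) = 2*5 = 10)
x = 532 (x = 103 + 429 = 532)
d(n - 5)/x = 10/532 = 10*(1/532) = 5/266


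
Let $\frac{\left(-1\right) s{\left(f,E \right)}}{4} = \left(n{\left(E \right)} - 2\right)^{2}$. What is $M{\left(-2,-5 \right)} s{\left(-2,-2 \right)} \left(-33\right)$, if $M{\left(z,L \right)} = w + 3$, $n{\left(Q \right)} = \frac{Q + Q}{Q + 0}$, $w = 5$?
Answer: $0$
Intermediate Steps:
$n{\left(Q \right)} = 2$ ($n{\left(Q \right)} = \frac{2 Q}{Q} = 2$)
$s{\left(f,E \right)} = 0$ ($s{\left(f,E \right)} = - 4 \left(2 - 2\right)^{2} = - 4 \cdot 0^{2} = \left(-4\right) 0 = 0$)
$M{\left(z,L \right)} = 8$ ($M{\left(z,L \right)} = 5 + 3 = 8$)
$M{\left(-2,-5 \right)} s{\left(-2,-2 \right)} \left(-33\right) = 8 \cdot 0 \left(-33\right) = 0 \left(-33\right) = 0$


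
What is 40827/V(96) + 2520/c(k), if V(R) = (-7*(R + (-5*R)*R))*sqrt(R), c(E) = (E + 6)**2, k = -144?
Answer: 70/529 + 13609*sqrt(6)/2575104 ≈ 0.14527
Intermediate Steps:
c(E) = (6 + E)**2
V(R) = sqrt(R)*(-7*R + 35*R**2) (V(R) = (-7*(R - 5*R**2))*sqrt(R) = (-7*R + 35*R**2)*sqrt(R) = sqrt(R)*(-7*R + 35*R**2))
40827/V(96) + 2520/c(k) = 40827/((96**(3/2)*(-7 + 35*96))) + 2520/((6 - 144)**2) = 40827/(((384*sqrt(6))*(-7 + 3360))) + 2520/((-138)**2) = 40827/(((384*sqrt(6))*3353)) + 2520/19044 = 40827/((1287552*sqrt(6))) + 2520*(1/19044) = 40827*(sqrt(6)/7725312) + 70/529 = 13609*sqrt(6)/2575104 + 70/529 = 70/529 + 13609*sqrt(6)/2575104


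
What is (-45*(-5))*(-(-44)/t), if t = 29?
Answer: 9900/29 ≈ 341.38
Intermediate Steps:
(-45*(-5))*(-(-44)/t) = (-45*(-5))*(-(-44)/29) = 225*(-(-44)/29) = 225*(-1*(-44/29)) = 225*(44/29) = 9900/29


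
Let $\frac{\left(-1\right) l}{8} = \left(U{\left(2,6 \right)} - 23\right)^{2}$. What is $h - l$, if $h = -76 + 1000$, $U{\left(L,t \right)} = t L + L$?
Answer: $1572$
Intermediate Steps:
$U{\left(L,t \right)} = L + L t$ ($U{\left(L,t \right)} = L t + L = L + L t$)
$l = -648$ ($l = - 8 \left(2 \left(1 + 6\right) - 23\right)^{2} = - 8 \left(2 \cdot 7 - 23\right)^{2} = - 8 \left(14 - 23\right)^{2} = - 8 \left(-9\right)^{2} = \left(-8\right) 81 = -648$)
$h = 924$
$h - l = 924 - -648 = 924 + 648 = 1572$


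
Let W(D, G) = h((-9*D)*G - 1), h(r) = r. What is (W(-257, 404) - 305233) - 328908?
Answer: 300310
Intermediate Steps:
W(D, G) = -1 - 9*D*G (W(D, G) = (-9*D)*G - 1 = -9*D*G - 1 = -1 - 9*D*G)
(W(-257, 404) - 305233) - 328908 = ((-1 - 9*(-257)*404) - 305233) - 328908 = ((-1 + 934452) - 305233) - 328908 = (934451 - 305233) - 328908 = 629218 - 328908 = 300310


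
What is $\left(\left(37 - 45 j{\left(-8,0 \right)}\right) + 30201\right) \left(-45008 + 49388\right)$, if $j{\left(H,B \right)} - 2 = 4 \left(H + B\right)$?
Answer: $138355440$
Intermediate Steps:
$j{\left(H,B \right)} = 2 + 4 B + 4 H$ ($j{\left(H,B \right)} = 2 + 4 \left(H + B\right) = 2 + 4 \left(B + H\right) = 2 + \left(4 B + 4 H\right) = 2 + 4 B + 4 H$)
$\left(\left(37 - 45 j{\left(-8,0 \right)}\right) + 30201\right) \left(-45008 + 49388\right) = \left(\left(37 - 45 \left(2 + 4 \cdot 0 + 4 \left(-8\right)\right)\right) + 30201\right) \left(-45008 + 49388\right) = \left(\left(37 - 45 \left(2 + 0 - 32\right)\right) + 30201\right) 4380 = \left(\left(37 - -1350\right) + 30201\right) 4380 = \left(\left(37 + 1350\right) + 30201\right) 4380 = \left(1387 + 30201\right) 4380 = 31588 \cdot 4380 = 138355440$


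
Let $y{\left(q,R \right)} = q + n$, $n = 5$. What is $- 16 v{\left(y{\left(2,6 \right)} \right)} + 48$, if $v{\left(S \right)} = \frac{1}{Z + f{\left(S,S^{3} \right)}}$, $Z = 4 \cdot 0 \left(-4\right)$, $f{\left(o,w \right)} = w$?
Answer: $\frac{16448}{343} \approx 47.953$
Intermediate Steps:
$Z = 0$ ($Z = 0 \left(-4\right) = 0$)
$y{\left(q,R \right)} = 5 + q$ ($y{\left(q,R \right)} = q + 5 = 5 + q$)
$v{\left(S \right)} = \frac{1}{S^{3}}$ ($v{\left(S \right)} = \frac{1}{0 + S^{3}} = \frac{1}{S^{3}}$)
$- 16 v{\left(y{\left(2,6 \right)} \right)} + 48 = - \frac{16}{\left(5 + 2\right)^{3}} + 48 = - \frac{16}{343} + 48 = \frac{16448}{343}$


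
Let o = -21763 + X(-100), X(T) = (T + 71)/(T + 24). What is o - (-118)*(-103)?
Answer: -2577663/76 ≈ -33917.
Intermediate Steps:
X(T) = (71 + T)/(24 + T)
o = -1653959/76 (o = -21763 + (71 - 100)/(24 - 100) = -21763 - 29/(-76) = -21763 - 1/76*(-29) = -21763 + 29/76 = -1653959/76 ≈ -21763.)
o - (-118)*(-103) = -1653959/76 - (-118)*(-103) = -1653959/76 - 1*12154 = -1653959/76 - 12154 = -2577663/76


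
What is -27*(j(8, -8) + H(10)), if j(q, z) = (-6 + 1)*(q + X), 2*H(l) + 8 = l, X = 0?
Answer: 1053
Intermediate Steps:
H(l) = -4 + l/2
j(q, z) = -5*q (j(q, z) = (-6 + 1)*(q + 0) = -5*q)
-27*(j(8, -8) + H(10)) = -27*(-5*8 + (-4 + (½)*10)) = -27*(-40 + (-4 + 5)) = -27*(-40 + 1) = -27*(-39) = 1053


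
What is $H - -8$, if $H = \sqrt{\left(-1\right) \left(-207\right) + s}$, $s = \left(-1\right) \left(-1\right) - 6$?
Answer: $8 + \sqrt{202} \approx 22.213$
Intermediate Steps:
$s = -5$ ($s = 1 - 6 = -5$)
$H = \sqrt{202}$ ($H = \sqrt{\left(-1\right) \left(-207\right) - 5} = \sqrt{207 - 5} = \sqrt{202} \approx 14.213$)
$H - -8 = \sqrt{202} - -8 = \sqrt{202} + 8 = 8 + \sqrt{202}$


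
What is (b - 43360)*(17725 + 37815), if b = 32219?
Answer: -618771140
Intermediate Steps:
(b - 43360)*(17725 + 37815) = (32219 - 43360)*(17725 + 37815) = -11141*55540 = -618771140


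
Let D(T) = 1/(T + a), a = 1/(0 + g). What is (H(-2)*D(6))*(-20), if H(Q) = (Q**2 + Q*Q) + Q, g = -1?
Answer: -24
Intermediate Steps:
a = -1 (a = 1/(0 - 1) = 1/(-1) = -1)
H(Q) = Q + 2*Q**2 (H(Q) = (Q**2 + Q**2) + Q = 2*Q**2 + Q = Q + 2*Q**2)
D(T) = 1/(-1 + T) (D(T) = 1/(T - 1) = 1/(-1 + T))
(H(-2)*D(6))*(-20) = ((-2*(1 + 2*(-2)))/(-1 + 6))*(-20) = (-2*(1 - 4)/5)*(-20) = (-2*(-3)*(1/5))*(-20) = (6*(1/5))*(-20) = (6/5)*(-20) = -24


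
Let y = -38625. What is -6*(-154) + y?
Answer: -37701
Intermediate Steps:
-6*(-154) + y = -6*(-154) - 38625 = 924 - 38625 = -37701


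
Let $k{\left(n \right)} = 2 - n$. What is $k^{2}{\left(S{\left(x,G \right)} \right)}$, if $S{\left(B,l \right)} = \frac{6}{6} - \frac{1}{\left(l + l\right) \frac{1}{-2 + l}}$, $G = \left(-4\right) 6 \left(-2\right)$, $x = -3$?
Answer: $\frac{5041}{2304} \approx 2.1879$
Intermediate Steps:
$G = 48$ ($G = \left(-24\right) \left(-2\right) = 48$)
$S{\left(B,l \right)} = 1 - \frac{-2 + l}{2 l}$ ($S{\left(B,l \right)} = 6 \cdot \frac{1}{6} - \frac{1}{2 l \frac{1}{-2 + l}} = 1 - \frac{1}{2 l \frac{1}{-2 + l}} = 1 - \frac{-2 + l}{2 l}$)
$k^{2}{\left(S{\left(x,G \right)} \right)} = \left(2 - \frac{2 + 48}{2 \cdot 48}\right)^{2} = \left(2 - \frac{1}{2} \cdot \frac{1}{48} \cdot 50\right)^{2} = \left(2 - \frac{25}{48}\right)^{2} = \left(\frac{71}{48}\right)^{2} = \frac{5041}{2304}$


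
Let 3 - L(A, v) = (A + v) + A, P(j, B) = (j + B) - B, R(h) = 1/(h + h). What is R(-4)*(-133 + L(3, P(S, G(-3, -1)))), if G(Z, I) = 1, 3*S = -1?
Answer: 407/24 ≈ 16.958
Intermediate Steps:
S = -⅓ (S = (⅓)*(-1) = -⅓ ≈ -0.33333)
R(h) = 1/(2*h)
P(j, B) = j (P(j, B) = (B + j) - B = j)
L(A, v) = 3 - v - 2*A (L(A, v) = 3 - ((A + v) + A) = 3 - (v + 2*A) = 3 + (-v - 2*A) = 3 - v - 2*A)
R(-4)*(-133 + L(3, P(S, G(-3, -1)))) = ((½)/(-4))*(-133 + (3 - 1*(-⅓) - 2*3)) = ((½)*(-¼))*(-133 + (3 + ⅓ - 6)) = -(-133 - 8/3)/8 = -⅛*(-407/3) = 407/24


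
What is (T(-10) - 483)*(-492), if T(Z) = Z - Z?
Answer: 237636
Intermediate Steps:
T(Z) = 0
(T(-10) - 483)*(-492) = (0 - 483)*(-492) = -483*(-492) = 237636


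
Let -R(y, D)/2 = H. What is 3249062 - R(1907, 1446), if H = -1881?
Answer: 3245300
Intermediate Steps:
R(y, D) = 3762 (R(y, D) = -2*(-1881) = 3762)
3249062 - R(1907, 1446) = 3249062 - 1*3762 = 3249062 - 3762 = 3245300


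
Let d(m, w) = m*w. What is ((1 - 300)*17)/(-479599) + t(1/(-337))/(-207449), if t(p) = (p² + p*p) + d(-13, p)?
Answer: 119752236687506/11299244760912119 ≈ 0.010598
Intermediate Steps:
t(p) = -13*p + 2*p² (t(p) = (p² + p*p) - 13*p = (p² + p²) - 13*p = 2*p² - 13*p = -13*p + 2*p²)
((1 - 300)*17)/(-479599) + t(1/(-337))/(-207449) = ((1 - 300)*17)/(-479599) + ((-13 + 2/(-337))/(-337))/(-207449) = -299*17*(-1/479599) - (-13 + 2*(-1/337))/337*(-1/207449) = -5083*(-1/479599) - (-13 - 2/337)/337*(-1/207449) = 5083/479599 - 1/337*(-4383/337)*(-1/207449) = 5083/479599 + (4383/113569)*(-1/207449) = 5083/479599 - 4383/23559775481 = 119752236687506/11299244760912119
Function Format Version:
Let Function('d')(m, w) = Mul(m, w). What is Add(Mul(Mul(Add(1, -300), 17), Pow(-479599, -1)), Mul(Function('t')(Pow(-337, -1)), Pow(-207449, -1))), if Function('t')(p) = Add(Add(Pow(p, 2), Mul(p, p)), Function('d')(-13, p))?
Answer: Rational(119752236687506, 11299244760912119) ≈ 0.010598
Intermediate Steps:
Function('t')(p) = Add(Mul(-13, p), Mul(2, Pow(p, 2))) (Function('t')(p) = Add(Add(Pow(p, 2), Mul(p, p)), Mul(-13, p)) = Add(Add(Pow(p, 2), Pow(p, 2)), Mul(-13, p)) = Add(Mul(2, Pow(p, 2)), Mul(-13, p)) = Add(Mul(-13, p), Mul(2, Pow(p, 2))))
Add(Mul(Mul(Add(1, -300), 17), Pow(-479599, -1)), Mul(Function('t')(Pow(-337, -1)), Pow(-207449, -1))) = Add(Mul(Mul(Add(1, -300), 17), Pow(-479599, -1)), Mul(Mul(Pow(-337, -1), Add(-13, Mul(2, Pow(-337, -1)))), Pow(-207449, -1))) = Add(Mul(Mul(-299, 17), Rational(-1, 479599)), Mul(Mul(Rational(-1, 337), Add(-13, Mul(2, Rational(-1, 337)))), Rational(-1, 207449))) = Add(Mul(-5083, Rational(-1, 479599)), Mul(Mul(Rational(-1, 337), Add(-13, Rational(-2, 337))), Rational(-1, 207449))) = Add(Rational(5083, 479599), Mul(Mul(Rational(-1, 337), Rational(-4383, 337)), Rational(-1, 207449))) = Add(Rational(5083, 479599), Mul(Rational(4383, 113569), Rational(-1, 207449))) = Add(Rational(5083, 479599), Rational(-4383, 23559775481)) = Rational(119752236687506, 11299244760912119)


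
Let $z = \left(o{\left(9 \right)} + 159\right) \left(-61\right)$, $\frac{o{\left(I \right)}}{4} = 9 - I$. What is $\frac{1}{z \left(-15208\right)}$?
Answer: $\frac{1}{147502392} \approx 6.7796 \cdot 10^{-9}$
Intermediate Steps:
$o{\left(I \right)} = 36 - 4 I$ ($o{\left(I \right)} = 4 \left(9 - I\right) = 36 - 4 I$)
$z = -9699$ ($z = \left(\left(36 - 36\right) + 159\right) \left(-61\right) = \left(0 + 159\right) \left(-61\right) = 159 \left(-61\right) = -9699$)
$\frac{1}{z \left(-15208\right)} = \frac{1}{\left(-9699\right) \left(-15208\right)} = \left(- \frac{1}{9699}\right) \left(- \frac{1}{15208}\right) = \frac{1}{147502392}$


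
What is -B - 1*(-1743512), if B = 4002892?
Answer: -2259380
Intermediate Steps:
-B - 1*(-1743512) = -1*4002892 - 1*(-1743512) = -4002892 + 1743512 = -2259380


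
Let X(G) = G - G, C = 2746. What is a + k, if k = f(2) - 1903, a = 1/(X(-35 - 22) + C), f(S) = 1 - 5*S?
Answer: -5250351/2746 ≈ -1912.0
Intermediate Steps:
X(G) = 0
a = 1/2746 (a = 1/(0 + 2746) = 1/2746 ≈ 0.00036417)
k = -1912 (k = (1 - 5*2) - 1903 = (1 - 10) - 1903 = -9 - 1903 = -1912)
a + k = 1/2746 - 1912 = -5250351/2746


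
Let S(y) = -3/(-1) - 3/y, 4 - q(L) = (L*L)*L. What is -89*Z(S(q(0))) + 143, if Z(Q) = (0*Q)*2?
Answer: 143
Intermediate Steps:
q(L) = 4 - L³ (q(L) = 4 - L*L*L = 4 - L²*L = 4 - L³)
S(y) = 3 - 3/y (S(y) = -3*(-1) - 3/y = 3 - 3/y)
Z(Q) = 0 (Z(Q) = 0*2 = 0)
-89*Z(S(q(0))) + 143 = -89*0 + 143 = 0 + 143 = 143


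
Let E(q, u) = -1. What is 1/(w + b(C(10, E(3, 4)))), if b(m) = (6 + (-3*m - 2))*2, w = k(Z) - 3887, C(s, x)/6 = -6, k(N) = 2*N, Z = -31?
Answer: -1/3725 ≈ -0.00026846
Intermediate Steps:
C(s, x) = -36 (C(s, x) = 6*(-6) = -36)
w = -3949 (w = 2*(-31) - 3887 = -62 - 3887 = -3949)
b(m) = 8 - 6*m (b(m) = (6 + (-2 - 3*m))*2 = (4 - 3*m)*2 = 8 - 6*m)
1/(w + b(C(10, E(3, 4)))) = 1/(-3949 + (8 - 6*(-36))) = 1/(-3949 + (8 + 216)) = 1/(-3949 + 224) = 1/(-3725) = -1/3725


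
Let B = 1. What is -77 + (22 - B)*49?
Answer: 952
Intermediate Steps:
-77 + (22 - B)*49 = -77 + (22 - 1*1)*49 = -77 + (22 - 1)*49 = -77 + 21*49 = -77 + 1029 = 952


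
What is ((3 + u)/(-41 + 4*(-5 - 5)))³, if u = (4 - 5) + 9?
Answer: -1331/531441 ≈ -0.0025045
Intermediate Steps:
u = 8 (u = -1 + 9 = 8)
((3 + u)/(-41 + 4*(-5 - 5)))³ = ((3 + 8)/(-41 + 4*(-5 - 5)))³ = (11/(-41 + 4*(-10)))³ = (11/(-41 - 40))³ = (11/(-81))³ = (11*(-1/81))³ = (-11/81)³ = -1331/531441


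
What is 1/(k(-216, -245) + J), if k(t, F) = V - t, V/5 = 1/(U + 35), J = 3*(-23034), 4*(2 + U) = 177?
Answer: -309/21285754 ≈ -1.4517e-5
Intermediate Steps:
U = 169/4 (U = -2 + (¼)*177 = -2 + 177/4 = 169/4 ≈ 42.250)
J = -69102
V = 20/309 (V = 5/(169/4 + 35) = 5/(309/4) = 5*(4/309) = 20/309 ≈ 0.064725)
k(t, F) = 20/309 - t
1/(k(-216, -245) + J) = 1/((20/309 - 1*(-216)) - 69102) = 1/((20/309 + 216) - 69102) = 1/(66764/309 - 69102) = 1/(-21285754/309) = -309/21285754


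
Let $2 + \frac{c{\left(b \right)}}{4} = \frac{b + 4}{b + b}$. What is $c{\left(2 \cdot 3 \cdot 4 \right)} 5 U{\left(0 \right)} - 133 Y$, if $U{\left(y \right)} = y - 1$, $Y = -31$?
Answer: $\frac{12454}{3} \approx 4151.3$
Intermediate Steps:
$U{\left(y \right)} = -1 + y$ ($U{\left(y \right)} = y - 1 = -1 + y$)
$c{\left(b \right)} = -8 + \frac{2 \left(4 + b\right)}{b}$ ($c{\left(b \right)} = -8 + 4 \frac{b + 4}{b + b} = -8 + 4 \frac{4 + b}{2 b} = -8 + \frac{2 \left(4 + b\right)}{b}$)
$c{\left(2 \cdot 3 \cdot 4 \right)} 5 U{\left(0 \right)} - 133 Y = \left(-6 + \frac{8}{2 \cdot 3 \cdot 4}\right) 5 \left(-1 + 0\right) - -4123 = \left(-6 + \frac{8}{6 \cdot 4}\right) 5 \left(-1\right) + 4123 = \left(-6 + \frac{8}{24}\right) 5 \left(-1\right) + 4123 = \left(-6 + 8 \cdot \frac{1}{24}\right) 5 \left(-1\right) + 4123 = \left(-6 + \frac{1}{3}\right) 5 \left(-1\right) + 4123 = \left(- \frac{17}{3}\right) 5 \left(-1\right) + 4123 = \left(- \frac{85}{3}\right) \left(-1\right) + 4123 = \frac{85}{3} + 4123 = \frac{12454}{3}$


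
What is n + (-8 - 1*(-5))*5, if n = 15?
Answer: 0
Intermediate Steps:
n + (-8 - 1*(-5))*5 = 15 + (-8 - 1*(-5))*5 = 15 + (-8 + 5)*5 = 15 - 3*5 = 15 - 15 = 0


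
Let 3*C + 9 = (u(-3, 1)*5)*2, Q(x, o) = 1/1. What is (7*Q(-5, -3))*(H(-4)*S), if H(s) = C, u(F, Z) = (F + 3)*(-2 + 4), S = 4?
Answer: -84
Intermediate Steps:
Q(x, o) = 1 (Q(x, o) = 1*1 = 1)
u(F, Z) = 6 + 2*F (u(F, Z) = (3 + F)*2 = 6 + 2*F)
C = -3 (C = -3 + (((6 + 2*(-3))*5)*2)/3 = -3 + (((6 - 6)*5)*2)/3 = -3 + ((0*5)*2)/3 = -3 + (0*2)/3 = -3 + (⅓)*0 = -3 + 0 = -3)
H(s) = -3
(7*Q(-5, -3))*(H(-4)*S) = (7*1)*(-3*4) = 7*(-12) = -84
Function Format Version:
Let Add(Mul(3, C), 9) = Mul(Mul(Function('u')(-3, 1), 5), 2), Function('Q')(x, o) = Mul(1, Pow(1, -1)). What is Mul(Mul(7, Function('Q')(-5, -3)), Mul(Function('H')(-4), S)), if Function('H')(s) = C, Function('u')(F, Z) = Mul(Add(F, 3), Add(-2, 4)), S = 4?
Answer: -84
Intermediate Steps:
Function('Q')(x, o) = 1 (Function('Q')(x, o) = Mul(1, 1) = 1)
Function('u')(F, Z) = Add(6, Mul(2, F)) (Function('u')(F, Z) = Mul(Add(3, F), 2) = Add(6, Mul(2, F)))
C = -3 (C = Add(-3, Mul(Rational(1, 3), Mul(Mul(Add(6, Mul(2, -3)), 5), 2))) = Add(-3, Mul(Rational(1, 3), Mul(Mul(Add(6, -6), 5), 2))) = Add(-3, Mul(Rational(1, 3), Mul(Mul(0, 5), 2))) = Add(-3, Mul(Rational(1, 3), Mul(0, 2))) = Add(-3, Mul(Rational(1, 3), 0)) = Add(-3, 0) = -3)
Function('H')(s) = -3
Mul(Mul(7, Function('Q')(-5, -3)), Mul(Function('H')(-4), S)) = Mul(Mul(7, 1), Mul(-3, 4)) = Mul(7, -12) = -84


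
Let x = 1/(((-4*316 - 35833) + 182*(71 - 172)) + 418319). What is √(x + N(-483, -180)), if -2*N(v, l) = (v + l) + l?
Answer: √13872920803310/181420 ≈ 20.530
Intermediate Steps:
N(v, l) = -l - v/2 (N(v, l) = -((v + l) + l)/2 = -((l + v) + l)/2 = -(v + 2*l)/2 = -l - v/2)
x = 1/362840 (x = 1/(((-1264 - 35833) + 182*(-101)) + 418319) = 1/((-37097 - 18382) + 418319) = 1/(-55479 + 418319) = 1/362840 ≈ 2.7560e-6)
√(x + N(-483, -180)) = √(1/362840 + (-1*(-180) - ½*(-483))) = √(1/362840 + (180 + 483/2)) = √(1/362840 + 843/2) = √(152937061/362840) = √13872920803310/181420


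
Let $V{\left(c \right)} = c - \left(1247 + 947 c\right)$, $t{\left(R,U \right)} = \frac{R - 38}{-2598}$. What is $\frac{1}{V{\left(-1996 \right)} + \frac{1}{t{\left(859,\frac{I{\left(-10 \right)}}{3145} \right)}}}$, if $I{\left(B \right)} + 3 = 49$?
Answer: $\frac{821}{1549198951} \approx 5.2995 \cdot 10^{-7}$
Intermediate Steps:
$I{\left(B \right)} = 46$ ($I{\left(B \right)} = -3 + 49 = 46$)
$t{\left(R,U \right)} = \frac{19}{1299} - \frac{R}{2598}$ ($t{\left(R,U \right)} = \left(-38 + R\right) \left(- \frac{1}{2598}\right) = \frac{19}{1299} - \frac{R}{2598}$)
$V{\left(c \right)} = -1247 - 946 c$ ($V{\left(c \right)} = c - \left(1247 + 947 c\right) = -1247 - 946 c$)
$\frac{1}{V{\left(-1996 \right)} + \frac{1}{t{\left(859,\frac{I{\left(-10 \right)}}{3145} \right)}}} = \frac{1}{\left(-1247 - -1888216\right) + \frac{1}{\frac{19}{1299} - \frac{859}{2598}}} = \frac{1}{\left(-1247 + 1888216\right) + \frac{1}{\frac{19}{1299} - \frac{859}{2598}}} = \frac{1}{1886969 + \frac{1}{- \frac{821}{2598}}} = \frac{1}{1886969 - \frac{2598}{821}} = \frac{1}{\frac{1549198951}{821}} = \frac{821}{1549198951}$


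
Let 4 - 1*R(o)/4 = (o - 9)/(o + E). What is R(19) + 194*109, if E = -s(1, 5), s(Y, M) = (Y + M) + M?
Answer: 21157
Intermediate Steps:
s(Y, M) = Y + 2*M (s(Y, M) = (M + Y) + M = Y + 2*M)
E = -11 (E = -(1 + 2*5) = -(1 + 10) = -1*11 = -11)
R(o) = 16 - 4*(-9 + o)/(-11 + o) (R(o) = 16 - 4*(o - 9)/(o - 11) = 16 - 4*(-9 + o)/(-11 + o))
R(19) + 194*109 = 4*(-35 + 3*19)/(-11 + 19) + 194*109 = 4*(-35 + 57)/8 + 21146 = 4*(⅛)*22 + 21146 = 11 + 21146 = 21157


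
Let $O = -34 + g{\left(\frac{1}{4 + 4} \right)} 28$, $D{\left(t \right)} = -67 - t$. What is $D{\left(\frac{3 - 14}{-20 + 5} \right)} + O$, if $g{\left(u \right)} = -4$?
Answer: $- \frac{3206}{15} \approx -213.73$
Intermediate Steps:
$O = -146$ ($O = -34 - 112 = -146$)
$D{\left(\frac{3 - 14}{-20 + 5} \right)} + O = \left(-67 - \frac{3 - 14}{-20 + 5}\right) - 146 = \left(-67 - - \frac{11}{-15}\right) - 146 = \left(-67 - \left(-11\right) \left(- \frac{1}{15}\right)\right) - 146 = \left(-67 - \frac{11}{15}\right) - 146 = - \frac{1016}{15} - 146 = - \frac{3206}{15}$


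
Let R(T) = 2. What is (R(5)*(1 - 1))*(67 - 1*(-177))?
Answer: 0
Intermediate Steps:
(R(5)*(1 - 1))*(67 - 1*(-177)) = (2*(1 - 1))*(67 - 1*(-177)) = (2*0)*(67 + 177) = 0*244 = 0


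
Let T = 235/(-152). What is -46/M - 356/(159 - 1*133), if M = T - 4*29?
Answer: -3089430/232271 ≈ -13.301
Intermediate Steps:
T = -235/152 (T = 235*(-1/152) = -235/152 ≈ -1.5461)
M = -17867/152 (M = -235/152 - 4*29 = -235/152 - 1*116 = -235/152 - 116 = -17867/152 ≈ -117.55)
-46/M - 356/(159 - 1*133) = -46/(-17867/152) - 356/(159 - 1*133) = -46*(-152/17867) - 356/(159 - 133) = 6992/17867 - 356/26 = 6992/17867 - 356*1/26 = 6992/17867 - 178/13 = -3089430/232271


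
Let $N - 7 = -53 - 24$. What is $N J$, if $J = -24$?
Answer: $1680$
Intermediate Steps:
$N = -70$ ($N = 7 - 77 = -70$)
$N J = \left(-70\right) \left(-24\right) = 1680$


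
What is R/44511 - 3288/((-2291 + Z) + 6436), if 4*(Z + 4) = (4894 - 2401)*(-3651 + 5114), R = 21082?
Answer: 76655307814/163080425553 ≈ 0.47005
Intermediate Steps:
Z = 3647243/4 (Z = -4 + ((4894 - 2401)*(-3651 + 5114))/4 = -4 + (2493*1463)/4 = -4 + (1/4)*3647259 = -4 + 3647259/4 = 3647243/4 ≈ 9.1181e+5)
R/44511 - 3288/((-2291 + Z) + 6436) = 21082/44511 - 3288/((-2291 + 3647243/4) + 6436) = 21082*(1/44511) - 3288/(3638079/4 + 6436) = 21082/44511 - 3288/3663823/4 = 21082/44511 - 3288*4/3663823 = 21082/44511 - 13152/3663823 = 76655307814/163080425553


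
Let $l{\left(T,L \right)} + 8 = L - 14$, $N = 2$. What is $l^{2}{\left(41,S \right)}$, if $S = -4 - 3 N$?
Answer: $1024$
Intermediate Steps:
$S = -10$ ($S = -4 - 6 = -10$)
$l{\left(T,L \right)} = -22 + L$ ($l{\left(T,L \right)} = -8 + \left(L - 14\right) = -8 + \left(-14 + L\right) = -22 + L$)
$l^{2}{\left(41,S \right)} = \left(-22 - 10\right)^{2} = \left(-32\right)^{2} = 1024$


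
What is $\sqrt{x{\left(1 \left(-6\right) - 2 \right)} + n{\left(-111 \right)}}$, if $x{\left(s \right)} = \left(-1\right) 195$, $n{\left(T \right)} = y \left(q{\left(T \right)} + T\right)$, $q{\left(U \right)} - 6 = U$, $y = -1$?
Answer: $\sqrt{21} \approx 4.5826$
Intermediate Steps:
$q{\left(U \right)} = 6 + U$
$n{\left(T \right)} = -6 - 2 T$ ($n{\left(T \right)} = - (\left(6 + T\right) + T) = - (6 + 2 T) = -6 - 2 T$)
$x{\left(s \right)} = -195$
$\sqrt{x{\left(1 \left(-6\right) - 2 \right)} + n{\left(-111 \right)}} = \sqrt{-195 - -216} = \sqrt{-195 + \left(-6 + 222\right)} = \sqrt{-195 + 216} = \sqrt{21}$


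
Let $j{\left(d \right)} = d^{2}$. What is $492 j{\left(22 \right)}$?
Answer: $238128$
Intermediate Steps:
$492 j{\left(22 \right)} = 492 \cdot 22^{2} = 492 \cdot 484 = 238128$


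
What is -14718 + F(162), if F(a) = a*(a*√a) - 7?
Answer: -14725 + 236196*√2 ≈ 3.1931e+5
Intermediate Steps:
F(a) = -7 + a^(5/2) (F(a) = a*a^(3/2) - 7 = a^(5/2) - 7 = -7 + a^(5/2))
-14718 + F(162) = -14718 + (-7 + 162^(5/2)) = -14718 + (-7 + 236196*√2) = -14725 + 236196*√2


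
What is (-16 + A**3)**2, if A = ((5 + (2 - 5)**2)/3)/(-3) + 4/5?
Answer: 2241919268416/8303765625 ≈ 269.99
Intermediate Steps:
A = -34/45 (A = ((5 + (-3)**2)*(1/3))*(-1/3) + 4*(1/5) = ((5 + 9)*(1/3))*(-1/3) + 4/5 = (14*(1/3))*(-1/3) + 4/5 = (14/3)*(-1/3) + 4/5 = -14/9 + 4/5 = -34/45 ≈ -0.75556)
(-16 + A**3)**2 = (-16 + (-34/45)**3)**2 = (-16 - 39304/91125)**2 = (-1497304/91125)**2 = 2241919268416/8303765625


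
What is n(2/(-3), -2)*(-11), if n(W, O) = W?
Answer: 22/3 ≈ 7.3333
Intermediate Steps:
n(2/(-3), -2)*(-11) = (2/(-3))*(-11) = (2*(-⅓))*(-11) = -⅔*(-11) = 22/3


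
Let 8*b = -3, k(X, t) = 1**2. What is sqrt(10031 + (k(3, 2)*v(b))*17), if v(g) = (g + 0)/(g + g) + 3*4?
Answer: sqrt(40974)/2 ≈ 101.21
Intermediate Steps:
k(X, t) = 1
b = -3/8 (b = (1/8)*(-3) = -3/8 ≈ -0.37500)
v(g) = 25/2 (v(g) = g/((2*g)) + 12 = g*(1/(2*g)) + 12 = 1/2 + 12 = 25/2)
sqrt(10031 + (k(3, 2)*v(b))*17) = sqrt(10031 + (1*(25/2))*17) = sqrt(10031 + (25/2)*17) = sqrt(10031 + 425/2) = sqrt(20487/2) = sqrt(40974)/2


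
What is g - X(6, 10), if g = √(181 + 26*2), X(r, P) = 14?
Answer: -14 + √233 ≈ 1.2643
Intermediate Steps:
g = √233 (g = √(181 + 52) = √233 ≈ 15.264)
g - X(6, 10) = √233 - 1*14 = √233 - 14 = -14 + √233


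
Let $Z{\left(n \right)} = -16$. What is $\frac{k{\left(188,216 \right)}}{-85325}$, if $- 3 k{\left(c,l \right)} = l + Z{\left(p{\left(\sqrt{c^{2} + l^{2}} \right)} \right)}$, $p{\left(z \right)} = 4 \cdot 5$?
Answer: $\frac{8}{10239} \approx 0.00078133$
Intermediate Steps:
$p{\left(z \right)} = 20$
$k{\left(c,l \right)} = \frac{16}{3} - \frac{l}{3}$ ($k{\left(c,l \right)} = - \frac{l - 16}{3} = - \frac{-16 + l}{3} = \frac{16}{3} - \frac{l}{3}$)
$\frac{k{\left(188,216 \right)}}{-85325} = \frac{\frac{16}{3} - 72}{-85325} = \left(\frac{16}{3} - 72\right) \left(- \frac{1}{85325}\right) = \left(- \frac{200}{3}\right) \left(- \frac{1}{85325}\right) = \frac{8}{10239}$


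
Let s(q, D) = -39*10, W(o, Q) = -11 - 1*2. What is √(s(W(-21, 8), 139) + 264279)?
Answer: 3*√29321 ≈ 513.70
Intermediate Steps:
W(o, Q) = -13 (W(o, Q) = -11 - 2 = -13)
s(q, D) = -390
√(s(W(-21, 8), 139) + 264279) = √(-390 + 264279) = √263889 = 3*√29321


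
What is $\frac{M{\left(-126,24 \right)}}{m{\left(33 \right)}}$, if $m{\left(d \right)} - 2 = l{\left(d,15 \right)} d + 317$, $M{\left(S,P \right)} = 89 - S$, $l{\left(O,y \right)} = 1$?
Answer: $\frac{215}{352} \approx 0.6108$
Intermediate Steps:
$m{\left(d \right)} = 319 + d$ ($m{\left(d \right)} = 2 + \left(1 d + 317\right) = 2 + \left(d + 317\right) = 2 + \left(317 + d\right) = 319 + d$)
$\frac{M{\left(-126,24 \right)}}{m{\left(33 \right)}} = \frac{89 - -126}{319 + 33} = \frac{89 + 126}{352} = 215 \cdot \frac{1}{352} = \frac{215}{352}$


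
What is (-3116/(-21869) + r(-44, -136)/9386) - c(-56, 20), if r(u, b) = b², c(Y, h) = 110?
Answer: -582766630/5401643 ≈ -107.89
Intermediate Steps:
(-3116/(-21869) + r(-44, -136)/9386) - c(-56, 20) = (-3116/(-21869) + (-136)²/9386) - 1*110 = (-3116*(-1/21869) + 18496*(1/9386)) - 110 = (164/1151 + 9248/4693) - 110 = 11414100/5401643 - 110 = -582766630/5401643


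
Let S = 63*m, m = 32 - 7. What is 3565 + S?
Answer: 5140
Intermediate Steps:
m = 25
S = 1575 (S = 63*25 = 1575)
3565 + S = 3565 + 1575 = 5140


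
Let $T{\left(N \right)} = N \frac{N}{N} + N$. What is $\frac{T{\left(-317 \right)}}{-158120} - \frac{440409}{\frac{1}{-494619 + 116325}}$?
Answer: $\frac{13171718742369077}{79060} \approx 1.666 \cdot 10^{11}$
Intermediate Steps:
$T{\left(N \right)} = 2 N$ ($T{\left(N \right)} = N 1 + N = N + N = 2 N$)
$\frac{T{\left(-317 \right)}}{-158120} - \frac{440409}{\frac{1}{-494619 + 116325}} = \frac{2 \left(-317\right)}{-158120} - \frac{440409}{\frac{1}{-494619 + 116325}} = \left(-634\right) \left(- \frac{1}{158120}\right) - \frac{440409}{\frac{1}{-378294}} = \frac{317}{79060} - \frac{440409}{- \frac{1}{378294}} = \frac{317}{79060} - -166604082246 = \frac{317}{79060} + 166604082246 = \frac{13171718742369077}{79060}$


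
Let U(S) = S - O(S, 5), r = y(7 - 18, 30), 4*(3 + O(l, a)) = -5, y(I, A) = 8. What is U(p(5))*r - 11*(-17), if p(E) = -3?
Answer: 197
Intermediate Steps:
O(l, a) = -17/4 (O(l, a) = -3 + (¼)*(-5) = -3 - 5/4 = -17/4)
r = 8
U(S) = 17/4 + S (U(S) = S - 1*(-17/4) = S + 17/4 = 17/4 + S)
U(p(5))*r - 11*(-17) = (17/4 - 3)*8 - 11*(-17) = (5/4)*8 + 187 = 10 + 187 = 197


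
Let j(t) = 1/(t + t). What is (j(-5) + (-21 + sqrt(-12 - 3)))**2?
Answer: 43021/100 - 211*I*sqrt(15)/5 ≈ 430.21 - 163.44*I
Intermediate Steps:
j(t) = 1/(2*t)
(j(-5) + (-21 + sqrt(-12 - 3)))**2 = ((1/2)/(-5) + (-21 + sqrt(-12 - 3)))**2 = ((1/2)*(-1/5) + (-21 + sqrt(-15)))**2 = (-1/10 + (-21 + I*sqrt(15)))**2 = (-211/10 + I*sqrt(15))**2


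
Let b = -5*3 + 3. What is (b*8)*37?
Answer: -3552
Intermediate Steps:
b = -12 (b = -15 + 3 = -12)
(b*8)*37 = -12*8*37 = -96*37 = -3552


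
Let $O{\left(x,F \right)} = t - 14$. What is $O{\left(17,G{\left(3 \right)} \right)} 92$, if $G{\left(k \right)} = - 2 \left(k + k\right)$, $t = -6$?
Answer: $-1840$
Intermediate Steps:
$G{\left(k \right)} = - 4 k$ ($G{\left(k \right)} = - 2 \cdot 2 k = - 4 k$)
$O{\left(x,F \right)} = -20$ ($O{\left(x,F \right)} = -6 - 14 = -20$)
$O{\left(17,G{\left(3 \right)} \right)} 92 = \left(-20\right) 92 = -1840$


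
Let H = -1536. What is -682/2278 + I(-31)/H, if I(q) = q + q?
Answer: -226579/874752 ≈ -0.25902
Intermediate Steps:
I(q) = 2*q
-682/2278 + I(-31)/H = -682/2278 + (2*(-31))/(-1536) = -682*1/2278 - 62*(-1/1536) = -341/1139 + 31/768 = -226579/874752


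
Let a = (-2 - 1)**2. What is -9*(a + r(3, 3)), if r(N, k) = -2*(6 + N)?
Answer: 81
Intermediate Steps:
r(N, k) = -12 - 2*N
a = 9 (a = (-3)**2 = 9)
-9*(a + r(3, 3)) = -9*(9 + (-12 - 2*3)) = -9*(9 + (-12 - 6)) = -9*(9 - 18) = -9*(-9) = 81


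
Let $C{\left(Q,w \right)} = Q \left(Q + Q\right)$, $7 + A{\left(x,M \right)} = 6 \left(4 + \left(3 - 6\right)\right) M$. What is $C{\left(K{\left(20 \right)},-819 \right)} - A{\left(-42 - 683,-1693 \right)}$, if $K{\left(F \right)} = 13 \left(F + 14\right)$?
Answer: $400893$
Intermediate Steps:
$A{\left(x,M \right)} = -7 + 6 M$ ($A{\left(x,M \right)} = -7 + 6 \left(4 + \left(3 - 6\right)\right) M = -7 + 6 \left(4 - 3\right) M = -7 + 6 \cdot 1 M = -7 + 6 M$)
$K{\left(F \right)} = 182 + 13 F$ ($K{\left(F \right)} = 13 \left(14 + F\right) = 182 + 13 F$)
$C{\left(Q,w \right)} = 2 Q^{2}$ ($C{\left(Q,w \right)} = Q 2 Q = 2 Q^{2}$)
$C{\left(K{\left(20 \right)},-819 \right)} - A{\left(-42 - 683,-1693 \right)} = 2 \left(182 + 13 \cdot 20\right)^{2} - \left(-7 + 6 \left(-1693\right)\right) = 2 \left(182 + 260\right)^{2} - \left(-7 - 10158\right) = 2 \cdot 442^{2} - -10165 = 2 \cdot 195364 + 10165 = 390728 + 10165 = 400893$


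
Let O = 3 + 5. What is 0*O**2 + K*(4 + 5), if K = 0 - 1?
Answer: -9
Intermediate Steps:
O = 8
K = -1
0*O**2 + K*(4 + 5) = 0*8**2 - (4 + 5) = 0*64 - 1*9 = 0 - 9 = -9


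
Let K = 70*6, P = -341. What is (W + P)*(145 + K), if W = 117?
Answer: -126560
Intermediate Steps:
K = 420
(W + P)*(145 + K) = (117 - 341)*(145 + 420) = -224*565 = -126560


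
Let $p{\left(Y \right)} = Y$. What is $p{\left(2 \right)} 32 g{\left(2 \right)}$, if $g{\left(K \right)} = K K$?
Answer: $256$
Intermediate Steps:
$g{\left(K \right)} = K^{2}$
$p{\left(2 \right)} 32 g{\left(2 \right)} = 2 \cdot 32 \cdot 2^{2} = 64 \cdot 4 = 256$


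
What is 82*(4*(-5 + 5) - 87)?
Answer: -7134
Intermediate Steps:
82*(4*(-5 + 5) - 87) = 82*(4*0 - 87) = 82*(0 - 87) = 82*(-87) = -7134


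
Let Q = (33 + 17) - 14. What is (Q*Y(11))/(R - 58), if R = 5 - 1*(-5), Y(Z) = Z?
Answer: -33/4 ≈ -8.2500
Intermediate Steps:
R = 10 (R = 5 + 5 = 10)
Q = 36 (Q = 50 - 14 = 36)
(Q*Y(11))/(R - 58) = (36*11)/(10 - 58) = 396/(-48) = 396*(-1/48) = -33/4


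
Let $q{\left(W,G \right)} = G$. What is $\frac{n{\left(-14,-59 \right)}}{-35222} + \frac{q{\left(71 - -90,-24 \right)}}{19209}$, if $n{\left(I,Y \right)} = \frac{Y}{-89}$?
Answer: $- \frac{25455841}{20071855474} \approx -0.0012682$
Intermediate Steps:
$n{\left(I,Y \right)} = - \frac{Y}{89}$ ($n{\left(I,Y \right)} = Y \left(- \frac{1}{89}\right) = - \frac{Y}{89}$)
$\frac{n{\left(-14,-59 \right)}}{-35222} + \frac{q{\left(71 - -90,-24 \right)}}{19209} = \frac{\left(- \frac{1}{89}\right) \left(-59\right)}{-35222} - \frac{24}{19209} = \frac{59}{89} \left(- \frac{1}{35222}\right) - \frac{8}{6403} = - \frac{59}{3134758} - \frac{8}{6403} = - \frac{25455841}{20071855474}$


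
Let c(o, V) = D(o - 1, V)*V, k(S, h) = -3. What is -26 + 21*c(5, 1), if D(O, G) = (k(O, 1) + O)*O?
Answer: 58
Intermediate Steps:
D(O, G) = O*(-3 + O) (D(O, G) = (-3 + O)*O = O*(-3 + O))
c(o, V) = V*(-1 + o)*(-4 + o) (c(o, V) = ((o - 1)*(-3 + (o - 1)))*V = ((-1 + o)*(-3 + (-1 + o)))*V = ((-1 + o)*(-4 + o))*V = V*(-1 + o)*(-4 + o))
-26 + 21*c(5, 1) = -26 + 21*(1*(-1 + 5)*(-4 + 5)) = -26 + 21*(1*4*1) = -26 + 21*4 = -26 + 84 = 58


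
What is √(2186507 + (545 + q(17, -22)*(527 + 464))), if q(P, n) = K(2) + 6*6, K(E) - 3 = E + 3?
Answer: 8*√34854 ≈ 1493.5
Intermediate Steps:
K(E) = 6 + E (K(E) = 3 + (E + 3) = 3 + (3 + E) = 6 + E)
q(P, n) = 44 (q(P, n) = (6 + 2) + 6*6 = 8 + 36 = 44)
√(2186507 + (545 + q(17, -22)*(527 + 464))) = √(2186507 + (545 + 44*(527 + 464))) = √(2186507 + (545 + 44*991)) = √(2186507 + (545 + 43604)) = √(2186507 + 44149) = √2230656 = 8*√34854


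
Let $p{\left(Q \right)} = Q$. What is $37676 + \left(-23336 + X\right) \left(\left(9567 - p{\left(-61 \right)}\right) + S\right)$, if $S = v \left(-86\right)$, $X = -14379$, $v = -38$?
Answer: $-486334964$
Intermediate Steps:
$S = 3268$ ($S = \left(-38\right) \left(-86\right) = 3268$)
$37676 + \left(-23336 + X\right) \left(\left(9567 - p{\left(-61 \right)}\right) + S\right) = 37676 + \left(-23336 - 14379\right) \left(\left(9567 - -61\right) + 3268\right) = 37676 - 37715 \left(\left(9567 + 61\right) + 3268\right) = 37676 - 37715 \left(9628 + 3268\right) = 37676 - 486372640 = -486334964$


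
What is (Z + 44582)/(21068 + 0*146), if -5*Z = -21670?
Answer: 12229/5267 ≈ 2.3218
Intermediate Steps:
Z = 4334 (Z = -⅕*(-21670) = 4334)
(Z + 44582)/(21068 + 0*146) = (4334 + 44582)/(21068 + 0*146) = 48916/(21068 + 0) = 48916/21068 = 48916*(1/21068) = 12229/5267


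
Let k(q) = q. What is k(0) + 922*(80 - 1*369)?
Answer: -266458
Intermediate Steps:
k(0) + 922*(80 - 1*369) = 0 + 922*(80 - 1*369) = 0 + 922*(80 - 369) = 0 + 922*(-289) = 0 - 266458 = -266458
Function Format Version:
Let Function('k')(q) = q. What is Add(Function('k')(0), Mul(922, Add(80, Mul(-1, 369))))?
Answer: -266458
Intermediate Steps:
Add(Function('k')(0), Mul(922, Add(80, Mul(-1, 369)))) = Add(0, Mul(922, Add(80, Mul(-1, 369)))) = Add(0, Mul(922, Add(80, -369))) = Add(0, Mul(922, -289)) = Add(0, -266458) = -266458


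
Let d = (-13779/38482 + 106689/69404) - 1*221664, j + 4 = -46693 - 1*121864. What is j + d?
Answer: -521105812847709/1335402364 ≈ -3.9022e+5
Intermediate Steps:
j = -168561 (j = -4 + (-46693 - 1*121864) = -4 + (-46693 - 121864) = -4 - 168557 = -168561)
d = -296009054969505/1335402364 (d = (-13779*1/38482 + 106689*(1/69404)) - 221664 = (-13779/38482 + 106689/69404) - 221664 = 1574644191/1335402364 - 221664 = -296009054969505/1335402364 ≈ -2.2166e+5)
j + d = -168561 - 296009054969505/1335402364 = -521105812847709/1335402364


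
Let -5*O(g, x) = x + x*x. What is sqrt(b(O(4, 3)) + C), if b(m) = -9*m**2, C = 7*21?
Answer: sqrt(2379)/5 ≈ 9.7550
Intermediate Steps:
O(g, x) = -x/5 - x**2/5 (O(g, x) = -(x + x*x)/5 = -(x + x**2)/5 = -x/5 - x**2/5)
C = 147
sqrt(b(O(4, 3)) + C) = sqrt(-9*9*(1 + 3)**2/25 + 147) = sqrt(-9*(-1/5*3*4)**2 + 147) = sqrt(-9*(-12/5)**2 + 147) = sqrt(-9*144/25 + 147) = sqrt(-1296/25 + 147) = sqrt(2379/25) = sqrt(2379)/5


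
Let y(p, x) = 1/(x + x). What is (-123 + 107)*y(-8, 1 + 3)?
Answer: -2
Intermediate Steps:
y(p, x) = 1/(2*x)
(-123 + 107)*y(-8, 1 + 3) = (-123 + 107)*(1/(2*(1 + 3))) = -8/4 = -16*⅛ = -2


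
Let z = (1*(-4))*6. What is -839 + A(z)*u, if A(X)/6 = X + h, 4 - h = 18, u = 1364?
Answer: -311831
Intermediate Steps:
z = -24 (z = -4*6 = -24)
h = -14 (h = 4 - 1*18 = 4 - 18 = -14)
A(X) = -84 + 6*X (A(X) = 6*(X - 14) = 6*(-14 + X) = -84 + 6*X)
-839 + A(z)*u = -839 + (-84 + 6*(-24))*1364 = -839 + (-84 - 144)*1364 = -839 - 228*1364 = -839 - 310992 = -311831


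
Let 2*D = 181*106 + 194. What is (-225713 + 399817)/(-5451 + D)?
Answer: 174104/4239 ≈ 41.072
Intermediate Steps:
D = 9690 (D = (181*106 + 194)/2 = (19186 + 194)/2 = (½)*19380 = 9690)
(-225713 + 399817)/(-5451 + D) = (-225713 + 399817)/(-5451 + 9690) = 174104/4239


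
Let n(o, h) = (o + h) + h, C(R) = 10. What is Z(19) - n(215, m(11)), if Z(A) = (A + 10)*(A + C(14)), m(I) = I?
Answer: 604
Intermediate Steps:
n(o, h) = o + 2*h (n(o, h) = (h + o) + h = o + 2*h)
Z(A) = (10 + A)² (Z(A) = (A + 10)*(A + 10) = (10 + A)*(10 + A) = (10 + A)²)
Z(19) - n(215, m(11)) = (100 + 19² + 20*19) - (215 + 2*11) = (100 + 361 + 380) - (215 + 22) = 841 - 1*237 = 841 - 237 = 604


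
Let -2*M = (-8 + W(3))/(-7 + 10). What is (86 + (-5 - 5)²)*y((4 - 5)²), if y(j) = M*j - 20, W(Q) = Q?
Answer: -3565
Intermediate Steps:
M = ⅚ (M = -(-8 + 3)/(2*(-7 + 10)) = -(-5)/(2*3) = -½*(-5/3) = ⅚ ≈ 0.83333)
y(j) = -20 + 5*j/6 (y(j) = 5*j/6 - 20 = -20 + 5*j/6)
(86 + (-5 - 5)²)*y((4 - 5)²) = (86 + (-5 - 5)²)*(-20 + 5*(4 - 5)²/6) = (86 + (-10)²)*(-20 + (⅚)*(-1)²) = (86 + 100)*(-20 + (⅚)*1) = 186*(-20 + ⅚) = 186*(-115/6) = -3565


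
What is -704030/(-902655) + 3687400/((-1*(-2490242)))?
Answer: 508165512226/224782939251 ≈ 2.2607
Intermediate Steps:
-704030/(-902655) + 3687400/((-1*(-2490242))) = -704030*(-1/902655) + 3687400/2490242 = 140806/180531 + 3687400*(1/2490242) = 140806/180531 + 1843700/1245121 = 508165512226/224782939251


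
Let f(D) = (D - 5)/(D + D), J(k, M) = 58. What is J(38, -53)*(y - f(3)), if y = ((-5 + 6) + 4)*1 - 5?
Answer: 58/3 ≈ 19.333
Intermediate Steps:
f(D) = (-5 + D)/(2*D) (f(D) = (-5 + D)/((2*D)) = (-5 + D)*(1/(2*D)) = (-5 + D)/(2*D))
y = 0 (y = (1 + 4)*1 - 5 = 5*1 - 5 = 5 - 5 = 0)
J(38, -53)*(y - f(3)) = 58*(0 - (-5 + 3)/(2*3)) = 58*(0 - (-2)/(2*3)) = 58*(0 - 1*(-⅓)) = 58*(0 + ⅓) = 58*(⅓) = 58/3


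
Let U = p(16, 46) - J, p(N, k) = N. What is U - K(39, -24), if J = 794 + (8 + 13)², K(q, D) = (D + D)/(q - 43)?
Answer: -1231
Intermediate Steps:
K(q, D) = 2*D/(-43 + q) (K(q, D) = (2*D)/(-43 + q) = 2*D/(-43 + q))
J = 1235 (J = 794 + 21² = 794 + 441 = 1235)
U = -1219 (U = 16 - 1*1235 = 16 - 1235 = -1219)
U - K(39, -24) = -1219 - 2*(-24)/(-43 + 39) = -1219 - 2*(-24)/(-4) = -1219 - 2*(-24)*(-1)/4 = -1219 - 1*12 = -1219 - 12 = -1231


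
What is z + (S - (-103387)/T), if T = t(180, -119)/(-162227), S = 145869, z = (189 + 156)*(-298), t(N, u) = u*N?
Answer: 17694486629/21420 ≈ 8.2607e+5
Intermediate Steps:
t(N, u) = N*u
z = -102810 (z = 345*(-298) = -102810)
T = 21420/162227 (T = (180*(-119))/(-162227) = -21420*(-1/162227) = 21420/162227 ≈ 0.13204)
z + (S - (-103387)/T) = -102810 + (145869 - (-103387)/21420/162227) = -102810 + (145869 - (-103387)*162227/21420) = -102810 + (145869 - 1*(-16772162849/21420)) = -102810 + (145869 + 16772162849/21420) = -102810 + 19896676829/21420 = 17694486629/21420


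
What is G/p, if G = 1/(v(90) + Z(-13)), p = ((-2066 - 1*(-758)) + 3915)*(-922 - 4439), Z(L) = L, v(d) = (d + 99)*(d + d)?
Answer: -1/475286150889 ≈ -2.1040e-12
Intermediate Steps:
v(d) = 2*d*(99 + d) (v(d) = (99 + d)*(2*d) = 2*d*(99 + d))
p = -13976127 (p = ((-2066 + 758) + 3915)*(-5361) = (-1308 + 3915)*(-5361) = 2607*(-5361) = -13976127)
G = 1/34007 (G = 1/(2*90*(99 + 90) - 13) = 1/(2*90*189 - 13) = 1/(34020 - 13) = 1/34007 ≈ 2.9406e-5)
G/p = (1/34007)/(-13976127) = (1/34007)*(-1/13976127) = -1/475286150889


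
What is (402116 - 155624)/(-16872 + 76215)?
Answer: 82164/19781 ≈ 4.1537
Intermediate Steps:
(402116 - 155624)/(-16872 + 76215) = 246492/59343 = 246492*(1/59343) = 82164/19781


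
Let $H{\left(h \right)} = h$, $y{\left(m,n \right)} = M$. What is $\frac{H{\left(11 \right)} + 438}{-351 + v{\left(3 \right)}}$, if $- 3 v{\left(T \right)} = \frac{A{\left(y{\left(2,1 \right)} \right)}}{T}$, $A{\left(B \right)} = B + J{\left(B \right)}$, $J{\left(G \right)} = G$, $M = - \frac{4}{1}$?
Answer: $- \frac{4041}{3151} \approx -1.2824$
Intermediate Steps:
$M = -4$ ($M = \left(-4\right) 1 = -4$)
$y{\left(m,n \right)} = -4$
$A{\left(B \right)} = 2 B$ ($A{\left(B \right)} = B + B = 2 B$)
$v{\left(T \right)} = \frac{8}{3 T}$ ($v{\left(T \right)} = - \frac{2 \left(-4\right) \frac{1}{T}}{3} = - \frac{\left(-8\right) \frac{1}{T}}{3} = \frac{8}{3 T}$)
$\frac{H{\left(11 \right)} + 438}{-351 + v{\left(3 \right)}} = \frac{11 + 438}{-351 + \frac{8}{3 \cdot 3}} = \frac{449}{-351 + \frac{8}{3} \cdot \frac{1}{3}} = \frac{449}{-351 + \frac{8}{9}} = \frac{449}{- \frac{3151}{9}} = 449 \left(- \frac{9}{3151}\right) = - \frac{4041}{3151}$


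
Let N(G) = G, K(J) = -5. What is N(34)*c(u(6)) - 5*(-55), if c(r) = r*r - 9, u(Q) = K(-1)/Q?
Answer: -133/18 ≈ -7.3889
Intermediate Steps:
u(Q) = -5/Q
c(r) = -9 + r² (c(r) = r² - 9 = -9 + r²)
N(34)*c(u(6)) - 5*(-55) = 34*(-9 + (-5/6)²) - 5*(-55) = 34*(-9 + (-5*⅙)²) + 275 = 34*(-9 + (-⅚)²) + 275 = 34*(-9 + 25/36) + 275 = 34*(-299/36) + 275 = -5083/18 + 275 = -133/18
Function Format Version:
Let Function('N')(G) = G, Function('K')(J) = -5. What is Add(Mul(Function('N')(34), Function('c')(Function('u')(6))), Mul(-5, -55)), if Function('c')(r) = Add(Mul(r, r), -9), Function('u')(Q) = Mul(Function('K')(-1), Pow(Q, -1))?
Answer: Rational(-133, 18) ≈ -7.3889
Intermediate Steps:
Function('u')(Q) = Mul(-5, Pow(Q, -1))
Function('c')(r) = Add(-9, Pow(r, 2)) (Function('c')(r) = Add(Pow(r, 2), -9) = Add(-9, Pow(r, 2)))
Add(Mul(Function('N')(34), Function('c')(Function('u')(6))), Mul(-5, -55)) = Add(Mul(34, Add(-9, Pow(Mul(-5, Pow(6, -1)), 2))), Mul(-5, -55)) = Add(Mul(34, Add(-9, Pow(Mul(-5, Rational(1, 6)), 2))), 275) = Add(Mul(34, Add(-9, Pow(Rational(-5, 6), 2))), 275) = Add(Mul(34, Add(-9, Rational(25, 36))), 275) = Add(Mul(34, Rational(-299, 36)), 275) = Add(Rational(-5083, 18), 275) = Rational(-133, 18)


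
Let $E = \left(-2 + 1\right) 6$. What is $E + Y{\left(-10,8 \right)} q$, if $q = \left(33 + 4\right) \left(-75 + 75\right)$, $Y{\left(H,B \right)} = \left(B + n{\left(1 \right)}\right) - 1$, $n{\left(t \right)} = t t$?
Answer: $-6$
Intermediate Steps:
$n{\left(t \right)} = t^{2}$
$Y{\left(H,B \right)} = B$ ($Y{\left(H,B \right)} = \left(B + 1^{2}\right) - 1 = \left(B + 1\right) - 1 = \left(1 + B\right) - 1 = B$)
$q = 0$ ($q = 37 \cdot 0 = 0$)
$E = -6$ ($E = \left(-1\right) 6 = -6$)
$E + Y{\left(-10,8 \right)} q = -6 + 8 \cdot 0 = -6 + 0 = -6$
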